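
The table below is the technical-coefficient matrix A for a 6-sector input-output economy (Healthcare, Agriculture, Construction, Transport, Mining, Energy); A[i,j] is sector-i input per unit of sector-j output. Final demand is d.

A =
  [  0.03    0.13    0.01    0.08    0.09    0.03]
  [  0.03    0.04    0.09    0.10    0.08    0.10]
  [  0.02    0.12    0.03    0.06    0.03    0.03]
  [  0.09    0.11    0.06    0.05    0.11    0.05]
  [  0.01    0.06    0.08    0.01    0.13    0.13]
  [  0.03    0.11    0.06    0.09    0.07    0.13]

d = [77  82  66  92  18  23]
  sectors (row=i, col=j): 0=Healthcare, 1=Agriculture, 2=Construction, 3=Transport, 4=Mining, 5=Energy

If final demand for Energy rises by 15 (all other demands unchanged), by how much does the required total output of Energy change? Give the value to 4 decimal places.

18.1012

Form M = I − A:
  [  0.97   -0.13   -0.01   -0.08   -0.09   -0.03]
  [ -0.03    0.96   -0.09   -0.10   -0.08   -0.10]
  [ -0.02   -0.12    0.97   -0.06   -0.03   -0.03]
  [ -0.09   -0.11   -0.06    0.95   -0.11   -0.05]
  [ -0.01   -0.06   -0.08   -0.01    0.87   -0.13]
  [ -0.03   -0.11   -0.06   -0.09   -0.07    0.87]
Leontief inverse L = M⁻¹:
  [  1.0532    0.1827    0.0532    0.1212    0.1500    0.0885]
  [  0.0574    1.1111    0.1349    0.1474    0.1446    0.1644]
  [  0.0388    0.1620    1.0628    0.0951    0.0735    0.0730]
  [  0.1155    0.1803    0.1083    1.1013    0.1811    0.1188]
  [  0.0300    0.1236    0.1259    0.0550    1.1913    0.2008]
  [  0.0606    0.1865    0.1135    0.1477    0.1431    1.2067]
Total output x = L · d:
  x_0 = 1.0532·77 + 0.1827·82 + 0.0532·66 + 0.1212·92 + 0.1500·18 + 0.0885·23 = 115.4769
  x_1 = 0.0574·77 + 1.1111·82 + 0.1349·66 + 0.1474·92 + 0.1446·18 + 0.1644·23 = 124.3770
  x_2 = 0.0388·77 + 0.1620·82 + 1.0628·66 + 0.0951·92 + 0.0735·18 + 0.0730·23 = 98.1662
  x_3 = 0.1155·77 + 0.1803·82 + 0.1083·66 + 1.1013·92 + 0.1811·18 + 0.1188·23 = 138.1470
  x_4 = 0.0300·77 + 0.1236·82 + 0.1259·66 + 0.0550·92 + 1.1913·18 + 0.2008·23 = 51.8753
  x_5 = 0.0606·77 + 0.1865·82 + 0.1135·66 + 0.1477·92 + 0.1431·18 + 1.2067·23 = 71.3796
Δx_5 = L[5,5] · Δd_5 = 1.2067 · 15 = 18.1012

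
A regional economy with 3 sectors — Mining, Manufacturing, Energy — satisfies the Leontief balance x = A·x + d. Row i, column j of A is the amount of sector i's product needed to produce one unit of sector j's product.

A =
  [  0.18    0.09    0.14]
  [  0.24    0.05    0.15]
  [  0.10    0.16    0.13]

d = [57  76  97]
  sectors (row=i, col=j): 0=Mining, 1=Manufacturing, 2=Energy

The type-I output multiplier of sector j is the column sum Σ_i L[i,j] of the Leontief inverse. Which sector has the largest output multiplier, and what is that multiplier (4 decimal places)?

Form M = I − A:
  [  0.82   -0.09   -0.14]
  [ -0.24    0.95   -0.15]
  [ -0.10   -0.16    0.87]
Leontief inverse L = M⁻¹:
  [  1.2960    0.1626    0.2366]
  [  0.3614    1.1295    0.2529]
  [  0.2154    0.2264    1.2231]
Total output x = L · d:
  x_0 = 1.2960·57 + 0.1626·76 + 0.2366·97 = 109.1775
  x_1 = 0.3614·57 + 1.1295·76 + 0.2529·97 = 130.9706
  x_2 = 0.2154·57 + 0.2264·76 + 1.2231·97 = 148.1299
Output multipliers (column sums of L):
  Mining: 1.8728
  Manufacturing: 1.5185
  Energy: 1.7126

Mining (1.8728)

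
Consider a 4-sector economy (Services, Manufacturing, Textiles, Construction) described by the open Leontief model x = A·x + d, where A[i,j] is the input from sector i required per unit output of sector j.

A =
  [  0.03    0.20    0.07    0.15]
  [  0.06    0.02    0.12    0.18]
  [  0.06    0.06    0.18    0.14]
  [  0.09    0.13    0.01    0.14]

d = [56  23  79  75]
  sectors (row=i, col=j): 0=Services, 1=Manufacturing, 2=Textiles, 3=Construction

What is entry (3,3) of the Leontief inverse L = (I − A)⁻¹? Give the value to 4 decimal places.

Form M = I − A:
  [  0.97   -0.20   -0.07   -0.15]
  [ -0.06    0.98   -0.12   -0.18]
  [ -0.06   -0.06    0.82   -0.14]
  [ -0.09   -0.13   -0.01    0.86]
Leontief inverse L = M⁻¹:
  [  1.0802    0.2639    0.1341    0.2655]
  [  0.1033    1.0883    0.1714    0.2737]
  [  0.1088    0.1320    1.2512    0.2503]
  [  0.1299    0.1937    0.0545    1.2349]
Total output x = L · d:
  x_0 = 1.0802·56 + 0.2639·23 + 0.1341·79 + 0.2655·75 = 97.0583
  x_1 = 0.1033·56 + 1.0883·23 + 0.1714·79 + 0.2737·75 = 64.8869
  x_2 = 0.1088·56 + 0.1320·23 + 1.2512·79 + 0.2503·75 = 126.7409
  x_3 = 0.1299·56 + 0.1937·23 + 0.0545·79 + 1.2349·75 = 108.6488

L[3,3] = 1.2349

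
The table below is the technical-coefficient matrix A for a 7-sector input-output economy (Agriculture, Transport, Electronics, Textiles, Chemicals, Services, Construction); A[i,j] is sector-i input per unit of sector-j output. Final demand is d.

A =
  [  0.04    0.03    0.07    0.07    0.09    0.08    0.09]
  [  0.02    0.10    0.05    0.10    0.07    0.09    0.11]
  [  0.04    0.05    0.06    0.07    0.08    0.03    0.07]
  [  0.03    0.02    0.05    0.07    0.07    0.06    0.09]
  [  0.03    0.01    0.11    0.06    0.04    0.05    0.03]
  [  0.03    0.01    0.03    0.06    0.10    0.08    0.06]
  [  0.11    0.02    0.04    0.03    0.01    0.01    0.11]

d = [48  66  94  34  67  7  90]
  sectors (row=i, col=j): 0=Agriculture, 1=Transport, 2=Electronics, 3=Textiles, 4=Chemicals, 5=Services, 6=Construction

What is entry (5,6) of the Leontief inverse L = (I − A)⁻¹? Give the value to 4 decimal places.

L[5,6] = 0.1031

Form M = I − A:
  [  0.96   -0.03   -0.07   -0.07   -0.09   -0.08   -0.09]
  [ -0.02    0.90   -0.05   -0.10   -0.07   -0.09   -0.11]
  [ -0.04   -0.05    0.94   -0.07   -0.08   -0.03   -0.07]
  [ -0.03   -0.02   -0.05    0.93   -0.07   -0.06   -0.09]
  [ -0.03   -0.01   -0.11   -0.06    0.96   -0.05   -0.03]
  [ -0.03   -0.01   -0.03   -0.06   -0.10    0.92   -0.06]
  [ -0.11   -0.02   -0.04   -0.03   -0.01   -0.01    0.89]
Leontief inverse L = M⁻¹:
  [  1.0762    0.0510    0.1152    0.1164    0.1366    0.1190    0.1486]
  [  0.0617    1.1292    0.0997    0.1564    0.1241    0.1380    0.1829]
  [  0.0705    0.0707    1.1000    0.1115    0.1195    0.0640    0.1220]
  [  0.0612    0.0368    0.0868    1.1077    0.1074    0.0913    0.1394]
  [  0.0535    0.0261    0.1418    0.0942    1.0761    0.0772    0.0708]
  [  0.0571    0.0239    0.0664    0.0957    0.1364    1.1112    0.1031]
  [  0.1409    0.0367    0.0712    0.0624    0.0423    0.0371    1.1582]
Total output x = L · d:
  x_0 = 1.0762·48 + 0.0510·66 + 0.1152·94 + 0.1164·34 + 0.1366·67 + 0.1190·7 + 0.1486·90 = 93.1664
  x_1 = 0.0617·48 + 1.1292·66 + 0.0997·94 + 0.1564·34 + 0.1241·67 + 0.1380·7 + 0.1829·90 = 117.9209
  x_2 = 0.0705·48 + 0.0707·66 + 1.1000·94 + 0.1115·34 + 0.1195·67 + 0.0640·7 + 0.1220·90 = 134.6726
  x_3 = 0.0612·48 + 0.0368·66 + 0.0868·94 + 1.1077·34 + 0.1074·67 + 0.0913·7 + 0.1394·90 = 71.5651
  x_4 = 0.0535·48 + 0.0261·66 + 0.1418·94 + 0.0942·34 + 1.0761·67 + 0.0772·7 + 0.0708·90 = 99.8359
  x_5 = 0.0571·48 + 0.0239·66 + 0.0664·94 + 0.0957·34 + 0.1364·67 + 1.1112·7 + 0.1031·90 = 40.0123
  x_6 = 0.1409·48 + 0.0367·66 + 0.0712·94 + 0.0624·34 + 0.0423·67 + 0.0371·7 + 1.1582·90 = 125.3248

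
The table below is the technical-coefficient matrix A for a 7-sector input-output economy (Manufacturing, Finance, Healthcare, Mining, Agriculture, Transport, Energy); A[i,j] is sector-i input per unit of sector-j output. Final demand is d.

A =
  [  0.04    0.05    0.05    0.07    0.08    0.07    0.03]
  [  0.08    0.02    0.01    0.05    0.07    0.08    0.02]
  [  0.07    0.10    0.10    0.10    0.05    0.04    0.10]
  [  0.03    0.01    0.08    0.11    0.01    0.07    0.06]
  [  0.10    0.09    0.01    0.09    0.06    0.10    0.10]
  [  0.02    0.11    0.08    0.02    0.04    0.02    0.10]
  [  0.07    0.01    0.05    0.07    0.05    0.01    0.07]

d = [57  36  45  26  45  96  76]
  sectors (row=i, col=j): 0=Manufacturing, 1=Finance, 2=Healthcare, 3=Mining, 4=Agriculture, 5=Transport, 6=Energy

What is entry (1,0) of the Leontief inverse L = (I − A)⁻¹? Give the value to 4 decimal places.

Form M = I − A:
  [  0.96   -0.05   -0.05   -0.07   -0.08   -0.07   -0.03]
  [ -0.08    0.98   -0.01   -0.05   -0.07   -0.08   -0.02]
  [ -0.07   -0.10    0.90   -0.10   -0.05   -0.04   -0.10]
  [ -0.03   -0.01   -0.08    0.89   -0.01   -0.07   -0.06]
  [ -0.10   -0.09   -0.01   -0.09    0.94   -0.10   -0.10]
  [ -0.02   -0.11   -0.08   -0.02   -0.04    0.98   -0.10]
  [ -0.07   -0.01   -0.05   -0.07   -0.05   -0.01    0.93]
Leontief inverse L = M⁻¹:
  [  1.0788    0.0885    0.0868    0.1195    0.1130    0.1087    0.0776]
  [  0.1105    1.0534    0.0402    0.0896    0.0989    0.1126    0.0591]
  [  0.1256    0.1468    1.1533    0.1724    0.0974    0.0919    0.1627]
  [  0.0624    0.0433    0.1222    1.1590    0.0373    0.1006    0.1057]
  [  0.1502    0.1351    0.0579    0.1536    1.1062    0.1496    0.1589]
  [  0.0625    0.1423    0.1137    0.0683    0.0752    1.0551    0.1433]
  [  0.1026    0.0379    0.0825    0.1155    0.0779    0.0413    1.1085]
Total output x = L · d:
  x_0 = 1.0788·57 + 0.0885·36 + 0.0868·45 + 0.1195·26 + 0.1130·45 + 0.1087·96 + 0.0776·76 = 93.1076
  x_1 = 0.1105·57 + 1.0534·36 + 0.0402·45 + 0.0896·26 + 0.0989·45 + 0.1126·96 + 0.0591·76 = 68.1028
  x_2 = 0.1256·57 + 0.1468·36 + 1.1533·45 + 0.1724·26 + 0.0974·45 + 0.0919·96 + 0.1627·76 = 94.4032
  x_3 = 0.0624·57 + 0.0433·36 + 0.1222·45 + 1.1590·26 + 0.0373·45 + 0.1006·96 + 0.1057·76 = 60.1213
  x_4 = 0.1502·57 + 0.1351·36 + 0.0579·45 + 0.1536·26 + 1.1062·45 + 0.1496·96 + 0.1589·76 = 96.2491
  x_5 = 0.0625·57 + 0.1423·36 + 0.1137·45 + 0.0683·26 + 0.0752·45 + 1.0551·96 + 0.1433·76 = 131.1457
  x_6 = 0.1026·57 + 0.0379·36 + 0.0825·45 + 0.1155·26 + 0.0779·45 + 0.0413·96 + 1.1085·76 = 105.6464

L[1,0] = 0.1105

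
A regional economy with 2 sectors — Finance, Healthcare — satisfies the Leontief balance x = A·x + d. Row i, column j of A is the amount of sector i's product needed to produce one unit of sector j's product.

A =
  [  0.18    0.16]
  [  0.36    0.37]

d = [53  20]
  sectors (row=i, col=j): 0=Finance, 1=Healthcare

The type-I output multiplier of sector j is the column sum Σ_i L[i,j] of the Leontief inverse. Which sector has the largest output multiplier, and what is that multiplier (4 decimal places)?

Form M = I − A:
  [  0.82   -0.16]
  [ -0.36    0.63]
Leontief inverse L = M⁻¹:
  [  1.3725    0.3486]
  [  0.7843    1.7865]
Total output x = L · d:
  x_0 = 1.3725·53 + 0.3486·20 = 79.7168
  x_1 = 0.7843·53 + 1.7865·20 = 77.2985
Output multipliers (column sums of L):
  Finance: 2.1569
  Healthcare: 2.1351

Finance (2.1569)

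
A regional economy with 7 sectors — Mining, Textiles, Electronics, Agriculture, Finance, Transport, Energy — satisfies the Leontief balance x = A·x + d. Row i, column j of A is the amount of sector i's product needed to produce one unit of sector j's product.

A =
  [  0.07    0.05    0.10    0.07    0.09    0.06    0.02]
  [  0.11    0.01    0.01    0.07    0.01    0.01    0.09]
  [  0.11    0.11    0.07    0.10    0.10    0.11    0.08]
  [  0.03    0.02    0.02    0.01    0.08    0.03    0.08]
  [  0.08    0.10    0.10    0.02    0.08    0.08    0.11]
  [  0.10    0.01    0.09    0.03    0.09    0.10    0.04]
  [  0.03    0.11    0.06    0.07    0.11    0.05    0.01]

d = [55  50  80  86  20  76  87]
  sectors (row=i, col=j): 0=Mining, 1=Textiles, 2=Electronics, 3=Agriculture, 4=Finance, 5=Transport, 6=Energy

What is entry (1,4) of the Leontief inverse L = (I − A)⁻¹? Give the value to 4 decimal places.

Form M = I − A:
  [  0.93   -0.05   -0.10   -0.07   -0.09   -0.06   -0.02]
  [ -0.11    0.99   -0.01   -0.07   -0.01   -0.01   -0.09]
  [ -0.11   -0.11    0.93   -0.10   -0.10   -0.11   -0.08]
  [ -0.03   -0.02   -0.02    0.99   -0.08   -0.03   -0.08]
  [ -0.08   -0.10   -0.10   -0.02    0.92   -0.08   -0.11]
  [ -0.10   -0.01   -0.09   -0.03   -0.09    0.90   -0.04]
  [ -0.03   -0.11   -0.06   -0.07   -0.11   -0.05    0.99]
Leontief inverse L = M⁻¹:
  [  1.1394    0.1037    0.1600    0.1164    0.1610    0.1192    0.0775]
  [  0.1455    1.0440    0.0469    0.0996    0.0575    0.0420    0.1178]
  [  0.2055    0.1812    1.1526    0.1646    0.1988    0.1885    0.1568]
  [  0.0678    0.0561    0.0568    1.0369    0.1231    0.0638    0.1111]
  [  0.1650    0.1679    0.1725    0.0814    1.1663    0.1500    0.1748]
  [  0.1717    0.0668    0.1576    0.0781    0.1667    1.1652    0.0942]
  [  0.0949    0.1561    0.1111    0.1109    0.1700    0.0997    1.0671]
Total output x = L · d:
  x_0 = 1.1394·55 + 0.1037·50 + 0.1600·80 + 0.1164·86 + 0.1610·20 + 0.1192·76 + 0.0775·87 = 109.6805
  x_1 = 0.1455·55 + 1.0440·50 + 0.0469·80 + 0.0996·86 + 0.0575·20 + 0.0420·76 + 0.1178·87 = 87.1058
  x_2 = 0.2055·55 + 0.1812·50 + 1.1526·80 + 0.1646·86 + 0.1988·20 + 0.1885·76 + 0.1568·87 = 158.6591
  x_3 = 0.0678·55 + 0.0561·50 + 0.0568·80 + 1.0369·86 + 0.1231·20 + 0.0638·76 + 0.1111·87 = 117.2217
  x_4 = 0.1650·55 + 0.1679·50 + 0.1725·80 + 0.0814·86 + 1.1663·20 + 0.1500·76 + 0.1748·87 = 88.2072
  x_5 = 0.1717·55 + 0.0668·50 + 0.1576·80 + 0.0781·86 + 0.1667·20 + 1.1652·76 + 0.0942·87 = 132.2047
  x_6 = 0.0949·55 + 0.1561·50 + 0.1111·80 + 0.1109·86 + 0.1700·20 + 0.0997·76 + 1.0671·87 = 135.2628

L[1,4] = 0.0575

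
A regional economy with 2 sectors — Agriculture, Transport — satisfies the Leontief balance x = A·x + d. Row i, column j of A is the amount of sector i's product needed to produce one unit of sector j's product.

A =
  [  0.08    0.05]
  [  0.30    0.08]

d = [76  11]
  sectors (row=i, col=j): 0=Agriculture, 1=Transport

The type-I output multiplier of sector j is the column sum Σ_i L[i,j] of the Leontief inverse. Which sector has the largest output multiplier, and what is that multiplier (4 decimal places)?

Form M = I − A:
  [  0.92   -0.05]
  [ -0.30    0.92]
Leontief inverse L = M⁻¹:
  [  1.1066    0.0601]
  [  0.3608    1.1066]
Total output x = L · d:
  x_0 = 1.1066·76 + 0.0601·11 = 84.7606
  x_1 = 0.3608·76 + 1.1066·11 = 39.5959
Output multipliers (column sums of L):
  Agriculture: 1.4674
  Transport: 1.1667

Agriculture (1.4674)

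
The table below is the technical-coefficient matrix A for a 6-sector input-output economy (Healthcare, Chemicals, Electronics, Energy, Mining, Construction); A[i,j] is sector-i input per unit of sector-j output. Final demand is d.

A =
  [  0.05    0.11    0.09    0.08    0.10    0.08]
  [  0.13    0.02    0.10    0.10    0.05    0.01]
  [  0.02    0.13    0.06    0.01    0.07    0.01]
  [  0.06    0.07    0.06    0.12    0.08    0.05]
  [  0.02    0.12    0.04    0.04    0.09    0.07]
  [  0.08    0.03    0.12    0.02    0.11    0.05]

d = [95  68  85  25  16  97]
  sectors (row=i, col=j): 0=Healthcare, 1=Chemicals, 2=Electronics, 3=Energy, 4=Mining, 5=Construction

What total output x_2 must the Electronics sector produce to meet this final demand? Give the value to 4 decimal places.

Form M = I − A:
  [  0.95   -0.11   -0.09   -0.08   -0.10   -0.08]
  [ -0.13    0.98   -0.10   -0.10   -0.05   -0.01]
  [ -0.02   -0.13    0.94   -0.01   -0.07   -0.01]
  [ -0.06   -0.07   -0.06    0.88   -0.08   -0.05]
  [ -0.02   -0.12   -0.04   -0.04    0.91   -0.07]
  [ -0.08   -0.03   -0.12   -0.02   -0.11    0.95]
Leontief inverse L = M⁻¹:
  [  1.1019    0.1778    0.1548    0.1324    0.1684    0.1157]
  [  0.1666    1.0840    0.1506    0.1459    0.1074    0.0426]
  [  0.0534    0.1685    1.0976    0.0420    0.1066    0.0279]
  [  0.1041    0.1303    0.1151    1.1702    0.1404    0.0833]
  [  0.0619    0.1671    0.0896    0.0797    1.1404    0.0961]
  [  0.1142    0.0926    0.1692    0.0549    0.1660    1.0801]
Total output x = L · d:
  x_0 = 1.1019·95 + 0.1778·68 + 0.1548·85 + 0.1324·25 + 0.1684·16 + 0.1157·97 = 147.1533
  x_1 = 0.1666·95 + 1.0840·68 + 0.1506·85 + 0.1459·25 + 0.1074·16 + 0.0426·97 = 111.8320
  x_2 = 0.0534·95 + 0.1685·68 + 1.0976·85 + 0.0420·25 + 0.1066·16 + 0.0279·97 = 115.2927
  x_3 = 0.1041·95 + 0.1303·68 + 0.1151·85 + 1.1702·25 + 0.1404·16 + 0.0833·97 = 68.1193
  x_4 = 0.0619·95 + 0.1671·68 + 0.0896·85 + 0.0797·25 + 1.1404·16 + 0.0961·97 = 54.4201
  x_5 = 0.1142·95 + 0.0926·68 + 0.1692·85 + 0.0549·25 + 0.1660·16 + 1.0801·97 = 140.3273

115.2927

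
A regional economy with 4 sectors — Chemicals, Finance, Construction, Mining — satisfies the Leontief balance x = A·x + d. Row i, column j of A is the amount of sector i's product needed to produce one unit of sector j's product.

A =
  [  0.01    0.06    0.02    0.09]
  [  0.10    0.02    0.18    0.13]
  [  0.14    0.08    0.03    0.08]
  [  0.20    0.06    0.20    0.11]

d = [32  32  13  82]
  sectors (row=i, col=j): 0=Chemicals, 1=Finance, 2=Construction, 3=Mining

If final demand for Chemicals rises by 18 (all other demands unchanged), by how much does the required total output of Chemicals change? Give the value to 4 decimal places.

Form M = I − A:
  [  0.99   -0.06   -0.02   -0.09]
  [ -0.10    0.98   -0.18   -0.13]
  [ -0.14   -0.08    0.97   -0.08]
  [ -0.20   -0.06   -0.20    0.89]
Leontief inverse L = M⁻¹:
  [  1.0514    0.0769    0.0613    0.1231]
  [  0.1810    1.0631    0.2413    0.1953]
  [  0.1907    0.1081    1.0822    0.1324]
  [  0.2913    0.1133    0.2732    1.1942]
Total output x = L · d:
  x_0 = 1.0514·32 + 0.0769·32 + 0.0613·13 + 0.1231·82 = 46.9950
  x_1 = 0.1810·32 + 1.0631·32 + 0.2413·13 + 0.1953·82 = 58.9604
  x_2 = 0.1907·32 + 0.1081·32 + 1.0822·13 + 0.1324·82 = 34.4842
  x_3 = 0.2913·32 + 0.1133·32 + 0.2732·13 + 1.1942·82 = 114.4196
Δx_0 = L[0,0] · Δd_0 = 1.0514 · 18 = 18.9253

18.9253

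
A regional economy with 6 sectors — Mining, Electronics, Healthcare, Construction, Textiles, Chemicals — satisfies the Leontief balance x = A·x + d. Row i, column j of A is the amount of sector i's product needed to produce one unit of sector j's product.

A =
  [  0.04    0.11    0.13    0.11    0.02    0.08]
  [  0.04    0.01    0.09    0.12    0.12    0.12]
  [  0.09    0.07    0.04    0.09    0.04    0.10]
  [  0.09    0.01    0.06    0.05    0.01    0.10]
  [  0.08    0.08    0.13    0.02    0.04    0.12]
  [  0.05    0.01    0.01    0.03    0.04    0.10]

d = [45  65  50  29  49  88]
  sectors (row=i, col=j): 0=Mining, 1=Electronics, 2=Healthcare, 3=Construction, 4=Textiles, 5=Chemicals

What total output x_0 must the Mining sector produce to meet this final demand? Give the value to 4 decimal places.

Form M = I − A:
  [  0.96   -0.11   -0.13   -0.11   -0.02   -0.08]
  [ -0.04    0.99   -0.09   -0.12   -0.12   -0.12]
  [ -0.09   -0.07    0.96   -0.09   -0.04   -0.10]
  [ -0.09   -0.01   -0.06    0.95   -0.01   -0.10]
  [ -0.08   -0.08   -0.13   -0.02    0.96   -0.12]
  [ -0.05   -0.01   -0.01   -0.03   -0.04    0.90]
Leontief inverse L = M⁻¹:
  [  1.0935    0.1422    0.1813    0.1681    0.0566    0.1625]
  [  0.0956    1.0467    0.1438    0.1664    0.1490    0.2024]
  [  0.1339    0.1006    1.0890    0.1382    0.0693    0.1709]
  [  0.1221    0.0349    0.0930    1.0853    0.0284    0.1502]
  [  0.1289    0.1168    0.1809    0.0757    1.0756    0.1990]
  [  0.0731    0.0270    0.0349    0.0523    0.0543    1.1381]
Total output x = L · d:
  x_0 = 1.0935·45 + 0.1422·65 + 0.1813·50 + 0.1681·29 + 0.0566·49 + 0.1625·88 = 89.4719
  x_1 = 0.0956·45 + 1.0467·65 + 0.1438·50 + 0.1664·29 + 0.1490·49 + 0.2024·88 = 109.4615
  x_2 = 0.1339·45 + 0.1006·65 + 1.0890·50 + 0.1382·29 + 0.0693·49 + 0.1709·88 = 89.4646
  x_3 = 0.1221·45 + 0.0349·65 + 0.0930·50 + 1.0853·29 + 0.0284·49 + 0.1502·88 = 58.5008
  x_4 = 0.1289·45 + 0.1168·65 + 0.1809·50 + 0.0757·29 + 1.0756·49 + 0.1990·88 = 94.8437
  x_5 = 0.0731·45 + 0.0270·65 + 0.0349·50 + 0.0523·29 + 0.0543·49 + 1.1381·88 = 111.1240

89.4719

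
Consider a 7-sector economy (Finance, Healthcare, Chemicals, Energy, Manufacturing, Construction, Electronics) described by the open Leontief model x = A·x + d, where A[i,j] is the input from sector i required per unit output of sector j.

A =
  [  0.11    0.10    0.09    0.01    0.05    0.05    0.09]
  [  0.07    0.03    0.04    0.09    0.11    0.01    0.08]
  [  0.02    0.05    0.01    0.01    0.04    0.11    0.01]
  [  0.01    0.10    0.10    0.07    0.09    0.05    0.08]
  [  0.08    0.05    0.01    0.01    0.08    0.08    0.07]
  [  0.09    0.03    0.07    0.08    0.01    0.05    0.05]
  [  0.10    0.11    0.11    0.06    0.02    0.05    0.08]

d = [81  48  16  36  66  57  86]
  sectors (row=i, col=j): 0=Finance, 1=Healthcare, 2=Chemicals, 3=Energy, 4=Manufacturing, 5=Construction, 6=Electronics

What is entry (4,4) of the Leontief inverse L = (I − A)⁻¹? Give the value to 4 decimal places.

L[4,4] = 1.1157

Form M = I − A:
  [  0.89   -0.10   -0.09   -0.01   -0.05   -0.05   -0.09]
  [ -0.07    0.97   -0.04   -0.09   -0.11   -0.01   -0.08]
  [ -0.02   -0.05    0.99   -0.01   -0.04   -0.11   -0.01]
  [ -0.01   -0.10   -0.10    0.93   -0.09   -0.05   -0.08]
  [ -0.08   -0.05   -0.01   -0.01    0.92   -0.08   -0.07]
  [ -0.09   -0.03   -0.07   -0.08   -0.01    0.95   -0.05]
  [ -0.10   -0.11   -0.11   -0.06   -0.02   -0.05    0.92]
Leontief inverse L = M⁻¹:
  [  1.1751    0.1583    0.1425    0.0485    0.0980    0.0986    0.1473]
  [  0.1232    1.0855    0.0876    0.1223    0.1557    0.0546    0.1328]
  [  0.0527    0.0738    1.0354    0.0333    0.0622    0.1324    0.0377]
  [  0.0658    0.1546    0.1479    1.1113    0.1412    0.0997    0.1343]
  [  0.1343    0.0951    0.0526    0.0408    1.1157    0.1164    0.1167]
  [  0.1346    0.0778    0.1143    0.1104    0.0462    1.0884    0.0934]
  [  0.1633    0.1722    0.1668    0.1032    0.0727    0.1013    1.1397]
Total output x = L · d:
  x_0 = 1.1751·81 + 0.1583·48 + 0.1425·16 + 0.0485·36 + 0.0980·66 + 0.0986·57 + 0.1473·86 = 131.5641
  x_1 = 0.1232·81 + 1.0855·48 + 0.0876·16 + 0.1223·36 + 0.1557·66 + 0.0546·57 + 0.1328·86 = 92.6993
  x_2 = 0.0527·81 + 0.0738·48 + 1.0354·16 + 0.0333·36 + 0.0622·66 + 0.1324·57 + 0.0377·86 = 40.4676
  x_3 = 0.0658·81 + 0.1546·48 + 0.1479·16 + 1.1113·36 + 0.1412·66 + 0.0997·57 + 0.1343·86 = 81.6705
  x_4 = 0.1343·81 + 0.0951·48 + 0.0526·16 + 0.0408·36 + 1.1157·66 + 0.1164·57 + 0.1167·86 = 108.0646
  x_5 = 0.1346·81 + 0.0778·48 + 0.1143·16 + 0.1104·36 + 0.0462·66 + 1.0884·57 + 0.0934·86 = 93.5704
  x_6 = 0.1633·81 + 0.1722·48 + 0.1668·16 + 0.1032·36 + 0.0727·66 + 0.1013·57 + 1.1397·86 = 136.4617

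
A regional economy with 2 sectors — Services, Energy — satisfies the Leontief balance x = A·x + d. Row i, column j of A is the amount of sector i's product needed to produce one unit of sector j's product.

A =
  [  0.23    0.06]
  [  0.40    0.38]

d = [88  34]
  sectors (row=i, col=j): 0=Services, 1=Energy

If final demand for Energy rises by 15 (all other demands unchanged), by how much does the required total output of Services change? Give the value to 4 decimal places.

1.9850

Form M = I − A:
  [  0.77   -0.06]
  [ -0.40    0.62]
Leontief inverse L = M⁻¹:
  [  1.3674    0.1323]
  [  0.8822    1.6983]
Total output x = L · d:
  x_0 = 1.3674·88 + 0.1323·34 = 124.8346
  x_1 = 0.8822·88 + 1.6983·34 = 135.3772
Δx_0 = L[0,1] · Δd_1 = 0.1323 · 15 = 1.9850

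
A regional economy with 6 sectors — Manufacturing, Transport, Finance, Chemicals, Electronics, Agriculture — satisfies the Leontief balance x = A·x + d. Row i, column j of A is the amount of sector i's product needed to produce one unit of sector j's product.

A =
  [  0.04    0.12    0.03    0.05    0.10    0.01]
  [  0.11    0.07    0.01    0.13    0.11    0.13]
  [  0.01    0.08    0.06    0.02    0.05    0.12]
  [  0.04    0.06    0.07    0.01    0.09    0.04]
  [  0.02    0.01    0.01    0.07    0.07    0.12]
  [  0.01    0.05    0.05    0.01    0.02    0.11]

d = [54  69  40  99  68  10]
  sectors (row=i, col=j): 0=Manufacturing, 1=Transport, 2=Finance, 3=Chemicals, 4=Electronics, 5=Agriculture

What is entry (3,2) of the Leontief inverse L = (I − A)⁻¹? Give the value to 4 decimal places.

L[3,2] = 0.0859

Form M = I − A:
  [  0.96   -0.12   -0.03   -0.05   -0.10   -0.01]
  [ -0.11    0.93   -0.01   -0.13   -0.11   -0.13]
  [ -0.01   -0.08    0.94   -0.02   -0.05   -0.12]
  [ -0.04   -0.06   -0.07    0.99   -0.09   -0.04]
  [ -0.02   -0.01   -0.01   -0.07    0.93   -0.12]
  [ -0.01   -0.05   -0.05   -0.01   -0.02    0.89]
Leontief inverse L = M⁻¹:
  [  1.0669    0.1522    0.0470    0.0857    0.1449    0.0640]
  [  0.1416    1.1207    0.0416    0.1693    0.1707    0.2015]
  [  0.0293    0.1099    1.0795    0.0453    0.0823    0.1751]
  [  0.0576    0.0877    0.0859    1.0359    0.1233    0.0882]
  [  0.0321    0.0325    0.0279    0.0855    1.0958    0.1605]
  [  0.0230    0.0726    0.0651    0.0266    0.0419    1.1501]
Total output x = L · d:
  x_0 = 1.0669·54 + 0.1522·69 + 0.0470·40 + 0.0857·99 + 0.1449·68 + 0.0640·10 = 88.9732
  x_1 = 0.1416·54 + 1.1207·69 + 0.0416·40 + 0.1693·99 + 0.1707·68 + 0.2015·10 = 117.0168
  x_2 = 0.0293·54 + 0.1099·69 + 1.0795·40 + 0.0453·99 + 0.0823·68 + 0.1751·10 = 64.1731
  x_3 = 0.0576·54 + 0.0877·69 + 0.0859·40 + 1.0359·99 + 0.1233·68 + 0.0882·10 = 124.4204
  x_4 = 0.0321·54 + 0.0325·69 + 0.0279·40 + 0.0855·99 + 1.0958·68 + 0.1605·10 = 89.6776
  x_5 = 0.0230·54 + 0.0726·69 + 0.0651·40 + 0.0266·99 + 0.0419·68 + 1.1501·10 = 25.8281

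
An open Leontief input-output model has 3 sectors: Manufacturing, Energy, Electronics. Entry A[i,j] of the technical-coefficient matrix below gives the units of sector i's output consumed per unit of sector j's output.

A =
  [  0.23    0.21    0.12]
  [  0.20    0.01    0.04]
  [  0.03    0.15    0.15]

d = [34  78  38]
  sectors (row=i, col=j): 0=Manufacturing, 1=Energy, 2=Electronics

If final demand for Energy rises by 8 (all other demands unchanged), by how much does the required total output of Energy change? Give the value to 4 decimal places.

Form M = I − A:
  [  0.77   -0.21   -0.12]
  [ -0.20    0.99   -0.04]
  [ -0.03   -0.15    0.85]
Leontief inverse L = M⁻¹:
  [  1.3920    0.3274    0.2119]
  [  0.2852    1.0844    0.0913]
  [  0.0995    0.2029    1.2001]
Total output x = L · d:
  x_0 = 1.3920·34 + 0.3274·78 + 0.2119·38 = 80.9165
  x_1 = 0.2852·34 + 1.0844·78 + 0.0913·38 = 97.7533
  x_2 = 0.0995·34 + 0.2029·78 + 1.2001·38 = 64.8123
Δx_1 = L[1,1] · Δd_1 = 1.0844 · 8 = 8.6755

8.6755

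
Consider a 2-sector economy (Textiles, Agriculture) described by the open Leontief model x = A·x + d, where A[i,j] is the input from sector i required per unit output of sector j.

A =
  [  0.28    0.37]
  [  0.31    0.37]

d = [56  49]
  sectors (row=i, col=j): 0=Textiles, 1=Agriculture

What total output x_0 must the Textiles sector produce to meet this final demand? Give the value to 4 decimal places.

157.5981

Form M = I − A:
  [  0.72   -0.37]
  [ -0.31    0.63]
Leontief inverse L = M⁻¹:
  [  1.8590    1.0918]
  [  0.9147    2.1245]
Total output x = L · d:
  x_0 = 1.8590·56 + 1.0918·49 = 157.5981
  x_1 = 0.9147·56 + 2.1245·49 = 155.3261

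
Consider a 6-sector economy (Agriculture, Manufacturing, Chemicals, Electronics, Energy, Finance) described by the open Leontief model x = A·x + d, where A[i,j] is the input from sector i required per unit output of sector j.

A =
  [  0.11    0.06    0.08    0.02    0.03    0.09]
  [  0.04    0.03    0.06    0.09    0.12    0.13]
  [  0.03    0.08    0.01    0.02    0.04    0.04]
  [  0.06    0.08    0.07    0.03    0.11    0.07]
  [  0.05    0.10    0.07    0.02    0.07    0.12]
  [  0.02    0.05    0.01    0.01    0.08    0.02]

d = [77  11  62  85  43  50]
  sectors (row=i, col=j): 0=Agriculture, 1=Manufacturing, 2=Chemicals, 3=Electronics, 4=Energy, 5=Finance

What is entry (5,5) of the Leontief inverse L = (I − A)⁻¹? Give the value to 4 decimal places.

L[5,5] = 1.0483

Form M = I − A:
  [  0.89   -0.06   -0.08   -0.02   -0.03   -0.09]
  [ -0.04    0.97   -0.06   -0.09   -0.12   -0.13]
  [ -0.03   -0.08    0.99   -0.02   -0.04   -0.04]
  [ -0.06   -0.08   -0.07    0.97   -0.11   -0.07]
  [ -0.05   -0.10   -0.07   -0.02    0.93   -0.12]
  [ -0.02   -0.05   -0.01   -0.01   -0.08    0.98]
Leontief inverse L = M⁻¹:
  [  1.1410    0.0965    0.1070    0.0375    0.0698    0.1332]
  [  0.0729    1.0795    0.0932    0.1091    0.1743    0.1828]
  [  0.0469    0.1012    1.0280    0.0337    0.0688    0.0705]
  [  0.0915    0.1234    0.1016    1.0509    0.1581    0.1233]
  [  0.0792    0.1407    0.0988    0.0416    1.1198    0.1700]
  [  0.0349    0.0708    0.0265    0.0208    0.1040    1.0483]
Total output x = L · d:
  x_0 = 1.1410·77 + 0.0965·11 + 0.1070·62 + 0.0375·85 + 0.0698·43 + 0.1332·50 = 108.3964
  x_1 = 0.0729·77 + 1.0795·11 + 0.0932·62 + 0.1091·85 + 0.1743·43 + 0.1828·50 = 49.1730
  x_2 = 0.0469·77 + 0.1012·11 + 1.0280·62 + 0.0337·85 + 0.0688·43 + 0.0705·50 = 77.8125
  x_3 = 0.0915·77 + 0.1234·11 + 0.1016·62 + 1.0509·85 + 0.1581·43 + 0.1233·50 = 116.9927
  x_4 = 0.0792·77 + 0.1407·11 + 0.0988·62 + 0.0416·85 + 1.1198·43 + 0.1700·50 = 73.9525
  x_5 = 0.0349·77 + 0.0708·11 + 0.0265·62 + 0.0208·85 + 0.1040·43 + 1.0483·50 = 63.7661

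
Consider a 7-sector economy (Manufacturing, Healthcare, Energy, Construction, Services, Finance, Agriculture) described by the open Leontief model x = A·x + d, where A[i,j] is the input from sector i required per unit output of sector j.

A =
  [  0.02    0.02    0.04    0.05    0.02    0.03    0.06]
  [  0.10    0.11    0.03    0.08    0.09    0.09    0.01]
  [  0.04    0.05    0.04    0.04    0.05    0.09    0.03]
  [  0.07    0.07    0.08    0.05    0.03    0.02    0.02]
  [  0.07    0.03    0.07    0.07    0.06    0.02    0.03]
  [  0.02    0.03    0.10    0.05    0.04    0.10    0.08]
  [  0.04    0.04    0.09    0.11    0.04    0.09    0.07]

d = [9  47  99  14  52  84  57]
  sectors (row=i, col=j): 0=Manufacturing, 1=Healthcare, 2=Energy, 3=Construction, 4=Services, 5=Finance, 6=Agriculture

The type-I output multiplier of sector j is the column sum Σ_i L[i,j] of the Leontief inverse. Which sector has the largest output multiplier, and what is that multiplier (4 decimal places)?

Form M = I − A:
  [  0.98   -0.02   -0.04   -0.05   -0.02   -0.03   -0.06]
  [ -0.10    0.89   -0.03   -0.08   -0.09   -0.09   -0.01]
  [ -0.04   -0.05    0.96   -0.04   -0.05   -0.09   -0.03]
  [ -0.07   -0.07   -0.08    0.95   -0.03   -0.02   -0.02]
  [ -0.07   -0.03   -0.07   -0.07    0.94   -0.02   -0.03]
  [ -0.02   -0.03   -0.10   -0.05   -0.04    0.90   -0.08]
  [ -0.04   -0.04   -0.09   -0.11   -0.04   -0.09    0.93]
Leontief inverse L = M⁻¹:
  [  1.0395    0.0396    0.0666    0.0755    0.0375    0.0555    0.0772]
  [  0.1440    1.1525    0.0807    0.1299    0.1296    0.1382    0.0431]
  [  0.0674    0.0771    1.0769    0.0740    0.0762    0.1265    0.0548]
  [  0.0987    0.0991    0.1109    1.0825    0.0561    0.0537    0.0407]
  [  0.0980    0.0567    0.1037    0.1029    1.0845    0.0509    0.0518]
  [  0.0522    0.0629    0.1473    0.0929    0.0716    1.1487    0.1119]
  [  0.0784    0.0790    0.1424    0.1575    0.0748    0.1403    1.1036]
Total output x = L · d:
  x_0 = 1.0395·9 + 0.0396·47 + 0.0666·99 + 0.0755·14 + 0.0375·52 + 0.0555·84 + 0.0772·57 = 29.8867
  x_1 = 0.1440·9 + 1.1525·47 + 0.0807·99 + 0.1299·14 + 0.1296·52 + 0.1382·84 + 0.0431·57 = 86.0824
  x_2 = 0.0674·9 + 0.0771·47 + 1.0769·99 + 0.0740·14 + 0.0762·52 + 0.1265·84 + 0.0548·57 = 129.5940
  x_3 = 0.0987·9 + 0.0991·47 + 0.1109·99 + 1.0825·14 + 0.0561·52 + 0.0537·84 + 0.0407·57 = 41.4269
  x_4 = 0.0980·9 + 0.0567·47 + 0.1037·99 + 0.1029·14 + 1.0845·52 + 0.0509·84 + 0.0518·57 = 78.8754
  x_5 = 0.0522·9 + 0.0629·47 + 0.1473·99 + 0.0929·14 + 0.0716·52 + 1.1487·84 + 0.1119·57 = 125.8996
  x_6 = 0.0784·9 + 0.0790·47 + 0.1424·99 + 0.1575·14 + 0.0748·52 + 0.1403·84 + 1.1036·57 = 99.2959
Output multipliers (column sums of L):
  Manufacturing: 1.5782
  Healthcare: 1.5671
  Energy: 1.7285
  Construction: 1.7151
  Services: 1.5302
  Finance: 1.7137
  Agriculture: 1.4834

Energy (1.7285)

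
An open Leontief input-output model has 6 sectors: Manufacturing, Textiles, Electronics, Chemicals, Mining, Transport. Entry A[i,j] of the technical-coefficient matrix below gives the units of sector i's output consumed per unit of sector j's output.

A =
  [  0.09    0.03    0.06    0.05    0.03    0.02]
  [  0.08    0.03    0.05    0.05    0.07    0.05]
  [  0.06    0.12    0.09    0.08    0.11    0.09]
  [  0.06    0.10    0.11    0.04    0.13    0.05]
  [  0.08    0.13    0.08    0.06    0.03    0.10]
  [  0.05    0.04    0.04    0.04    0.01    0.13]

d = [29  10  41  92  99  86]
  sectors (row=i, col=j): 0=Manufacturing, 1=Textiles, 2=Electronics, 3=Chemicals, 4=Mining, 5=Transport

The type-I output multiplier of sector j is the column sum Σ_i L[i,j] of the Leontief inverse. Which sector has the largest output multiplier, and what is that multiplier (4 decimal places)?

Textiles (1.7442)

Form M = I − A:
  [  0.91   -0.03   -0.06   -0.05   -0.03   -0.02]
  [ -0.08    0.97   -0.05   -0.05   -0.07   -0.05]
  [ -0.06   -0.12    0.91   -0.08   -0.11   -0.09]
  [ -0.06   -0.10   -0.11    0.96   -0.13   -0.05]
  [ -0.08   -0.13   -0.08   -0.06    0.97   -0.10]
  [ -0.05   -0.04   -0.04   -0.04   -0.01    0.87]
Leontief inverse L = M⁻¹:
  [  1.1239    0.0645    0.0944    0.0757    0.0608    0.0506]
  [  0.1193    1.0714    0.0893    0.0796    0.1027    0.0899]
  [  0.1249    0.1892    1.1550    0.1297    0.1675    0.1599]
  [  0.1196    0.1657    0.1693    1.0867    0.1817    0.1131]
  [  0.1349    0.1821    0.1329    0.1015    1.0785    0.1571]
  [  0.0829    0.0714    0.0719    0.0651    0.0367    1.1708]
Total output x = L · d:
  x_0 = 1.1239·29 + 0.0645·10 + 0.0944·41 + 0.0757·92 + 0.0608·99 + 0.0506·86 = 54.4396
  x_1 = 0.1193·29 + 1.0714·10 + 0.0893·41 + 0.0796·92 + 0.1027·99 + 0.0899·86 = 43.0677
  x_2 = 0.1249·29 + 0.1892·10 + 1.1550·41 + 0.1297·92 + 0.1675·99 + 0.1599·86 = 95.1408
  x_3 = 0.1196·29 + 0.1657·10 + 0.1693·41 + 1.0867·92 + 0.1817·99 + 0.1131·86 = 139.7533
  x_4 = 0.1349·29 + 0.1821·10 + 0.1329·41 + 0.1015·92 + 1.0785·99 + 0.1571·86 = 140.8126
  x_5 = 0.0829·29 + 0.0714·10 + 0.0719·41 + 0.0651·92 + 0.0367·99 + 1.1708·86 = 116.3777
Output multipliers (column sums of L):
  Manufacturing: 1.7054
  Textiles: 1.7442
  Electronics: 1.7128
  Chemicals: 1.5384
  Mining: 1.6279
  Transport: 1.7416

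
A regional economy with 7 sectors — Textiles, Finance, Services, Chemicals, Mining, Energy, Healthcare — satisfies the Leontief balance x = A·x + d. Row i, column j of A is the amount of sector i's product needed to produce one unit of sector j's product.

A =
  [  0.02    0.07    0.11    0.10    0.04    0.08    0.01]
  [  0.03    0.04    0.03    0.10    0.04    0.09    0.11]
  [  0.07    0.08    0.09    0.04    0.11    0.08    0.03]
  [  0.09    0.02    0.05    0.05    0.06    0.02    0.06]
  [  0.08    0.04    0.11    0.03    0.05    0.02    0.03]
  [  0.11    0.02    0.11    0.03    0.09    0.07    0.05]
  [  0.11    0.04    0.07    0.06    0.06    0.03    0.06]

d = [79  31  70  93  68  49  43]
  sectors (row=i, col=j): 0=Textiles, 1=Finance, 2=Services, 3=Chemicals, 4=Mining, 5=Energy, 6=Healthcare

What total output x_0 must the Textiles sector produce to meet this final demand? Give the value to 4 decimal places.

Form M = I − A:
  [  0.98   -0.07   -0.11   -0.10   -0.04   -0.08   -0.01]
  [ -0.03    0.96   -0.03   -0.10   -0.04   -0.09   -0.11]
  [ -0.07   -0.08    0.91   -0.04   -0.11   -0.08   -0.03]
  [ -0.09   -0.02   -0.05    0.95   -0.06   -0.02   -0.06]
  [ -0.08   -0.04   -0.11   -0.03    0.95   -0.02   -0.03]
  [ -0.11   -0.02   -0.11   -0.03   -0.09    0.93   -0.05]
  [ -0.11   -0.04   -0.07   -0.06   -0.06   -0.03    0.94]
Leontief inverse L = M⁻¹:
  [  1.0757    0.1041    0.1711    0.1413    0.0932    0.1239    0.0477]
  [  0.0910    1.0716    0.0921    0.1425    0.0902    0.1292    0.1482]
  [  0.1316    0.1213    1.1654    0.0896    0.1681    0.1311    0.0708]
  [  0.1322    0.0496    0.1023    1.0863    0.0986    0.0532    0.0858]
  [  0.1225    0.0732    0.1646    0.0675    1.0934    0.0586    0.0574]
  [  0.1695    0.0625    0.1865    0.0776    0.1476    1.1195    0.0843]
  [  0.1612    0.0766    0.1337    0.1054    0.1081    0.0726    1.0928]
Total output x = L · d:
  x_0 = 1.0757·79 + 0.1041·31 + 0.1711·70 + 0.1413·93 + 0.0932·68 + 0.1239·49 + 0.0477·43 = 127.7733
  x_1 = 0.0910·79 + 1.0716·31 + 0.0921·70 + 0.1425·93 + 0.0902·68 + 0.1292·49 + 0.1482·43 = 78.9437
  x_2 = 0.1316·79 + 0.1213·31 + 1.1654·70 + 0.0896·93 + 0.1681·68 + 0.1311·49 + 0.0708·43 = 124.9665
  x_3 = 0.1322·79 + 0.0496·31 + 0.1023·70 + 1.0863·93 + 0.0986·68 + 0.0532·49 + 0.0858·43 = 133.1641
  x_4 = 0.1225·79 + 0.0732·31 + 0.1646·70 + 0.0675·93 + 1.0934·68 + 0.0586·49 + 0.0574·43 = 109.4404
  x_5 = 0.1695·79 + 0.0625·31 + 0.1865·70 + 0.0776·93 + 0.1476·68 + 1.1195·49 + 0.0843·43 = 104.1219
  x_6 = 0.1612·79 + 0.0766·31 + 0.1337·70 + 0.1054·93 + 0.1081·68 + 0.0726·49 + 1.0928·43 = 92.1706

127.7733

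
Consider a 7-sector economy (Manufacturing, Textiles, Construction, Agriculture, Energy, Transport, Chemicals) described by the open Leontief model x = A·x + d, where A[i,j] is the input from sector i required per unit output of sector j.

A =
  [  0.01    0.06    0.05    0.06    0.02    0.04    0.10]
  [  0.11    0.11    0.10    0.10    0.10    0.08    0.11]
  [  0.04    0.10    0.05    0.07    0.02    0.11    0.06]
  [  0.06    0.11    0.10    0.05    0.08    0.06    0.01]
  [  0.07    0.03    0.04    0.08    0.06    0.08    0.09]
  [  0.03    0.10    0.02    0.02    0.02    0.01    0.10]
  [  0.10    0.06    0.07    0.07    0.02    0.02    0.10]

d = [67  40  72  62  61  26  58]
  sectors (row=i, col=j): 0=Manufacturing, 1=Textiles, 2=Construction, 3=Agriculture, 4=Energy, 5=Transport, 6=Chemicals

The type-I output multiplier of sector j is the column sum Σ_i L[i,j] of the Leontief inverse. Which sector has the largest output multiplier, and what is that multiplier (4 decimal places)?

Form M = I − A:
  [  0.99   -0.06   -0.05   -0.06   -0.02   -0.04   -0.10]
  [ -0.11    0.89   -0.10   -0.10   -0.10   -0.08   -0.11]
  [ -0.04   -0.10    0.95   -0.07   -0.02   -0.11   -0.06]
  [ -0.06   -0.11   -0.10    0.95   -0.08   -0.06   -0.01]
  [ -0.07   -0.03   -0.04   -0.08    0.94   -0.08   -0.09]
  [ -0.03   -0.10   -0.02   -0.02   -0.02    0.99   -0.10]
  [ -0.10   -0.06   -0.07   -0.07   -0.02   -0.02    0.90]
Leontief inverse L = M⁻¹:
  [  1.0540    0.1146    0.0932    0.1025    0.0502    0.0755    0.1519]
  [  0.1922    1.2179    0.1841    0.1868    0.1614    0.1554    0.2180]
  [  0.0936    0.1739    1.1043    0.1235    0.0606    0.1555    0.1300]
  [  0.1149    0.1853    0.1562    1.1100    0.1242    0.1160    0.0835]
  [  0.1190    0.0954    0.0902    0.1305    1.0954    0.1221    0.1555]
  [  0.0732    0.1485    0.0612    0.0621    0.0494    1.0427    0.1518]
  [  0.1504    0.1273    0.1240    0.1241    0.0561    0.0658    1.1659]
Total output x = L · d:
  x_0 = 1.0540·67 + 0.1146·40 + 0.0932·72 + 0.1025·62 + 0.0502·61 + 0.0755·26 + 0.1519·58 = 102.1031
  x_1 = 0.1922·67 + 1.2179·40 + 0.1841·72 + 0.1868·62 + 0.1614·61 + 0.1554·26 + 0.2180·58 = 112.9673
  x_2 = 0.0936·67 + 0.1739·40 + 1.1043·72 + 0.1235·62 + 0.0606·61 + 0.1555·26 + 0.1300·58 = 115.6709
  x_3 = 0.1149·67 + 0.1853·40 + 0.1562·72 + 1.1100·62 + 0.1242·61 + 0.1160·26 + 0.0835·58 = 110.6083
  x_4 = 0.1190·67 + 0.0954·40 + 0.0902·72 + 0.1305·62 + 1.0954·61 + 0.1221·26 + 0.1555·58 = 105.3869
  x_5 = 0.0732·67 + 0.1485·40 + 0.0612·72 + 0.0621·62 + 0.0494·61 + 1.0427·26 + 0.1518·58 = 58.0286
  x_6 = 0.1504·67 + 0.1273·40 + 0.1240·72 + 0.1241·62 + 0.0561·61 + 0.0658·26 + 1.1659·58 = 104.5513
Output multipliers (column sums of L):
  Manufacturing: 1.7973
  Textiles: 2.0631
  Construction: 1.8133
  Agriculture: 1.8394
  Energy: 1.5973
  Transport: 1.7330
  Chemicals: 2.0566

Textiles (2.0631)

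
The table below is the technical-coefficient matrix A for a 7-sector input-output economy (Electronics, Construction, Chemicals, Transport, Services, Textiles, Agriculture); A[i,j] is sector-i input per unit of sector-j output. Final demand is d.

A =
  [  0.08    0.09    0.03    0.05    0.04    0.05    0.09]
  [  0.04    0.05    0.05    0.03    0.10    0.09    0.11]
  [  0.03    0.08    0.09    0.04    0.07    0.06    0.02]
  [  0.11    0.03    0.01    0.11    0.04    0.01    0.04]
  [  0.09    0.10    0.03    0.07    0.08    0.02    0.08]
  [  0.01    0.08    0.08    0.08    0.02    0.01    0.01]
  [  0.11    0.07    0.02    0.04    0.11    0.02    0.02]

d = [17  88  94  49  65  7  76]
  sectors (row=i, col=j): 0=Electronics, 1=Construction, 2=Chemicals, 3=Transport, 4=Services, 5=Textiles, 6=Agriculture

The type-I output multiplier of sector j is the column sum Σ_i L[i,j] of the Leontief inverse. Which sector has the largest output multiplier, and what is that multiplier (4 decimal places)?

Form M = I − A:
  [  0.92   -0.09   -0.03   -0.05   -0.04   -0.05   -0.09]
  [ -0.04    0.95   -0.05   -0.03   -0.10   -0.09   -0.11]
  [ -0.03   -0.08    0.91   -0.04   -0.07   -0.06   -0.02]
  [ -0.11   -0.03   -0.01    0.89   -0.04   -0.01   -0.04]
  [ -0.09   -0.10   -0.03   -0.07    0.92   -0.02   -0.08]
  [ -0.01   -0.08   -0.08   -0.08   -0.02    0.99   -0.01]
  [ -0.11   -0.07   -0.02   -0.04   -0.11   -0.02    0.98]
Leontief inverse L = M⁻¹:
  [  1.1315    0.1410    0.0589    0.0912    0.0906    0.0790    0.1329]
  [  0.0946    1.1084    0.0836    0.0760    0.1550    0.1176    0.1518]
  [  0.0704    0.1272    1.1218    0.0781    0.1144    0.0874    0.0570]
  [  0.1582    0.0699    0.0286    1.1483    0.0764    0.0308    0.0764]
  [  0.1501    0.1566    0.0598    0.1164    1.1369    0.0522    0.1307]
  [  0.0422    0.1113    0.1020    0.1093    0.0534    1.0315    0.0378]
  [  0.1594    0.1203    0.0454    0.0794    0.1554    0.0472    1.0659]
Total output x = L · d:
  x_0 = 1.1315·17 + 0.1410·88 + 0.0589·94 + 0.0912·49 + 0.0906·65 + 0.0790·7 + 0.1329·76 = 58.1856
  x_1 = 0.0946·17 + 1.1084·88 + 0.0836·94 + 0.0760·49 + 0.1550·65 + 0.1176·7 + 0.1518·76 = 133.1663
  x_2 = 0.0704·17 + 0.1272·88 + 1.1218·94 + 0.0781·49 + 0.1144·65 + 0.0874·7 + 0.0570·76 = 134.0424
  x_3 = 0.1582·17 + 0.0699·88 + 0.0286·94 + 1.1483·49 + 0.0764·65 + 0.0308·7 + 0.0764·76 = 78.7818
  x_4 = 0.1501·17 + 0.1566·88 + 0.0598·94 + 0.1164·49 + 1.1369·65 + 0.0522·7 + 0.1307·76 = 111.8493
  x_5 = 0.0422·17 + 0.1113·88 + 0.1020·94 + 0.1093·49 + 0.0534·65 + 1.0315·7 + 0.0378·76 = 39.0172
  x_6 = 0.1594·17 + 0.1203·88 + 0.0454·94 + 0.0794·49 + 0.1554·65 + 0.0472·7 + 1.0659·76 = 112.8959
Output multipliers (column sums of L):
  Electronics: 1.8064
  Construction: 1.8348
  Chemicals: 1.5001
  Transport: 1.6987
  Services: 1.7819
  Textiles: 1.4456
  Agriculture: 1.6524

Construction (1.8348)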